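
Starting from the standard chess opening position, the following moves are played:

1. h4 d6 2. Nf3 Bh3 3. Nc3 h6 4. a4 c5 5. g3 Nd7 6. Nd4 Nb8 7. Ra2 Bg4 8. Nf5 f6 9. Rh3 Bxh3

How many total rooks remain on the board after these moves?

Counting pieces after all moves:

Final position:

  a b c d e f g h
  ─────────────────
8│♜ ♞ · ♛ ♚ ♝ ♞ ♜│8
7│♟ ♟ · · ♟ · ♟ ·│7
6│· · · ♟ · ♟ · ♟│6
5│· · ♟ · · ♘ · ·│5
4│♙ · · · · · · ♙│4
3│· · ♘ · · · ♙ ♝│3
2│♖ ♙ ♙ ♙ ♙ ♙ · ·│2
1│· · ♗ ♕ ♔ ♗ · ·│1
  ─────────────────
  a b c d e f g h


3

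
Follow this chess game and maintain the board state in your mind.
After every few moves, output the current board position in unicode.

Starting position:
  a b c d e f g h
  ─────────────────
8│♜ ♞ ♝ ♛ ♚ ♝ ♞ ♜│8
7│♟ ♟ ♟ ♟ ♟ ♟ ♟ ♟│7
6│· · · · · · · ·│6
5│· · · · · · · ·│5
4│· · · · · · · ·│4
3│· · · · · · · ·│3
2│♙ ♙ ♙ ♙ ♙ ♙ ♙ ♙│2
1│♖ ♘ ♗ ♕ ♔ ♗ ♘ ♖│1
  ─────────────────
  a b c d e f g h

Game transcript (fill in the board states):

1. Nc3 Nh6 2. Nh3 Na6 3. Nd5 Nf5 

  a b c d e f g h
  ─────────────────
8│♜ · ♝ ♛ ♚ ♝ · ♜│8
7│♟ ♟ ♟ ♟ ♟ ♟ ♟ ♟│7
6│♞ · · · · · · ·│6
5│· · · ♘ · ♞ · ·│5
4│· · · · · · · ·│4
3│· · · · · · · ♘│3
2│♙ ♙ ♙ ♙ ♙ ♙ ♙ ♙│2
1│♖ · ♗ ♕ ♔ ♗ · ♖│1
  ─────────────────
  a b c d e f g h

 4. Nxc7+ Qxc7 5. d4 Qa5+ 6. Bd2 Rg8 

  a b c d e f g h
  ─────────────────
8│♜ · ♝ · ♚ ♝ ♜ ·│8
7│♟ ♟ · ♟ ♟ ♟ ♟ ♟│7
6│♞ · · · · · · ·│6
5│♛ · · · · ♞ · ·│5
4│· · · ♙ · · · ·│4
3│· · · · · · · ♘│3
2│♙ ♙ ♙ ♗ ♙ ♙ ♙ ♙│2
1│♖ · · ♕ ♔ ♗ · ♖│1
  ─────────────────
  a b c d e f g h

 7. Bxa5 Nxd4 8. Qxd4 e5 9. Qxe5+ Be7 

  a b c d e f g h
  ─────────────────
8│♜ · ♝ · ♚ · ♜ ·│8
7│♟ ♟ · ♟ ♝ ♟ ♟ ♟│7
6│♞ · · · · · · ·│6
5│♗ · · · ♕ · · ·│5
4│· · · · · · · ·│4
3│· · · · · · · ♘│3
2│♙ ♙ ♙ · ♙ ♙ ♙ ♙│2
1│♖ · · · ♔ ♗ · ♖│1
  ─────────────────
  a b c d e f g h

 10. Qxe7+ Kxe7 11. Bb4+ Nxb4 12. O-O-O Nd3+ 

  a b c d e f g h
  ─────────────────
8│♜ · ♝ · · · ♜ ·│8
7│♟ ♟ · ♟ ♚ ♟ ♟ ♟│7
6│· · · · · · · ·│6
5│· · · · · · · ·│5
4│· · · · · · · ·│4
3│· · · ♞ · · · ♘│3
2│♙ ♙ ♙ · ♙ ♙ ♙ ♙│2
1│· · ♔ ♖ · ♗ · ♖│1
  ─────────────────
  a b c d e f g h

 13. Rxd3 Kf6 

  a b c d e f g h
  ─────────────────
8│♜ · ♝ · · · ♜ ·│8
7│♟ ♟ · ♟ · ♟ ♟ ♟│7
6│· · · · · ♚ · ·│6
5│· · · · · · · ·│5
4│· · · · · · · ·│4
3│· · · ♖ · · · ♘│3
2│♙ ♙ ♙ · ♙ ♙ ♙ ♙│2
1│· · ♔ · · ♗ · ♖│1
  ─────────────────
  a b c d e f g h


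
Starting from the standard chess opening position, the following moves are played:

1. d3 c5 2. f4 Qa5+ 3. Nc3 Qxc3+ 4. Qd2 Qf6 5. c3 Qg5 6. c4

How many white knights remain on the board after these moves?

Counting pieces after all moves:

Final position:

  a b c d e f g h
  ─────────────────
8│♜ ♞ ♝ · ♚ ♝ ♞ ♜│8
7│♟ ♟ · ♟ ♟ ♟ ♟ ♟│7
6│· · · · · · · ·│6
5│· · ♟ · · · ♛ ·│5
4│· · ♙ · · ♙ · ·│4
3│· · · ♙ · · · ·│3
2│♙ ♙ · ♕ ♙ · ♙ ♙│2
1│♖ · ♗ · ♔ ♗ ♘ ♖│1
  ─────────────────
  a b c d e f g h


1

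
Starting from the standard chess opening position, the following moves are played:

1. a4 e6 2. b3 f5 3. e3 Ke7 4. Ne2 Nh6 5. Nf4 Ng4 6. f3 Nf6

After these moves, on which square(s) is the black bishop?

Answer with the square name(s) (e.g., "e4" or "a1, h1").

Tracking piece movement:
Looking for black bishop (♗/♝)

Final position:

  a b c d e f g h
  ─────────────────
8│♜ ♞ ♝ ♛ · ♝ · ♜│8
7│♟ ♟ ♟ ♟ ♚ · ♟ ♟│7
6│· · · · ♟ ♞ · ·│6
5│· · · · · ♟ · ·│5
4│♙ · · · · ♘ · ·│4
3│· ♙ · · ♙ ♙ · ·│3
2│· · ♙ ♙ · · ♙ ♙│2
1│♖ ♘ ♗ ♕ ♔ ♗ · ♖│1
  ─────────────────
  a b c d e f g h


c8, f8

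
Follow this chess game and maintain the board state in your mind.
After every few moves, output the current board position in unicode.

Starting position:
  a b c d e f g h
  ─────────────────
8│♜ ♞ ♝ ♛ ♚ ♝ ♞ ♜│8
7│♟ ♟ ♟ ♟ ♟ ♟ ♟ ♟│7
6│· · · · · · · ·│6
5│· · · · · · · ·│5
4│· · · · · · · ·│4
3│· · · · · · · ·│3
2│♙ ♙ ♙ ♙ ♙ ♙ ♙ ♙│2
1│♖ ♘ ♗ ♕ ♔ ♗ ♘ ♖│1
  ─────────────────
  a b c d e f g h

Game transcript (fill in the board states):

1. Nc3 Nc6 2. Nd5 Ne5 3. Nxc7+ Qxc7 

  a b c d e f g h
  ─────────────────
8│♜ · ♝ · ♚ ♝ ♞ ♜│8
7│♟ ♟ ♛ ♟ ♟ ♟ ♟ ♟│7
6│· · · · · · · ·│6
5│· · · · ♞ · · ·│5
4│· · · · · · · ·│4
3│· · · · · · · ·│3
2│♙ ♙ ♙ ♙ ♙ ♙ ♙ ♙│2
1│♖ · ♗ ♕ ♔ ♗ ♘ ♖│1
  ─────────────────
  a b c d e f g h

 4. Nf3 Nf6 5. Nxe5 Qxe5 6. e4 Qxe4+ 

  a b c d e f g h
  ─────────────────
8│♜ · ♝ · ♚ ♝ · ♜│8
7│♟ ♟ · ♟ ♟ ♟ ♟ ♟│7
6│· · · · · ♞ · ·│6
5│· · · · · · · ·│5
4│· · · · ♛ · · ·│4
3│· · · · · · · ·│3
2│♙ ♙ ♙ ♙ · ♙ ♙ ♙│2
1│♖ · ♗ ♕ ♔ ♗ · ♖│1
  ─────────────────
  a b c d e f g h

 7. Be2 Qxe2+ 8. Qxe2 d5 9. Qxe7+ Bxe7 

  a b c d e f g h
  ─────────────────
8│♜ · ♝ · ♚ · · ♜│8
7│♟ ♟ · · ♝ ♟ ♟ ♟│7
6│· · · · · ♞ · ·│6
5│· · · ♟ · · · ·│5
4│· · · · · · · ·│4
3│· · · · · · · ·│3
2│♙ ♙ ♙ ♙ · ♙ ♙ ♙│2
1│♖ · ♗ · ♔ · · ♖│1
  ─────────────────
  a b c d e f g h

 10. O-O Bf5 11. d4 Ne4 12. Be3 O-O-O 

  a b c d e f g h
  ─────────────────
8│· · ♚ ♜ · · · ♜│8
7│♟ ♟ · · ♝ ♟ ♟ ♟│7
6│· · · · · · · ·│6
5│· · · ♟ · ♝ · ·│5
4│· · · ♙ ♞ · · ·│4
3│· · · · ♗ · · ·│3
2│♙ ♙ ♙ · · ♙ ♙ ♙│2
1│♖ · · · · ♖ ♔ ·│1
  ─────────────────
  a b c d e f g h

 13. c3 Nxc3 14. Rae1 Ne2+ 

  a b c d e f g h
  ─────────────────
8│· · ♚ ♜ · · · ♜│8
7│♟ ♟ · · ♝ ♟ ♟ ♟│7
6│· · · · · · · ·│6
5│· · · ♟ · ♝ · ·│5
4│· · · ♙ · · · ·│4
3│· · · · ♗ · · ·│3
2│♙ ♙ · · ♞ ♙ ♙ ♙│2
1│· · · · ♖ ♖ ♔ ·│1
  ─────────────────
  a b c d e f g h


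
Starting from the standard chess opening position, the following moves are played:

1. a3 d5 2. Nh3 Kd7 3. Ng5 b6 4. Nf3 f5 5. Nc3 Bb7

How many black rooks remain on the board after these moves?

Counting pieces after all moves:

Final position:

  a b c d e f g h
  ─────────────────
8│♜ ♞ · ♛ · ♝ ♞ ♜│8
7│♟ ♝ ♟ ♚ ♟ · ♟ ♟│7
6│· ♟ · · · · · ·│6
5│· · · ♟ · ♟ · ·│5
4│· · · · · · · ·│4
3│♙ · ♘ · · ♘ · ·│3
2│· ♙ ♙ ♙ ♙ ♙ ♙ ♙│2
1│♖ · ♗ ♕ ♔ ♗ · ♖│1
  ─────────────────
  a b c d e f g h


2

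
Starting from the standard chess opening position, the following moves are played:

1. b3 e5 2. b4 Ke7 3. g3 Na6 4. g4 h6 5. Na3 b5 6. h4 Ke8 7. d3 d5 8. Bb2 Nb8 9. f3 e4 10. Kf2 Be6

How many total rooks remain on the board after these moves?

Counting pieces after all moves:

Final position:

  a b c d e f g h
  ─────────────────
8│♜ ♞ · ♛ ♚ ♝ ♞ ♜│8
7│♟ · ♟ · · ♟ ♟ ·│7
6│· · · · ♝ · · ♟│6
5│· ♟ · ♟ · · · ·│5
4│· ♙ · · ♟ · ♙ ♙│4
3│♘ · · ♙ · ♙ · ·│3
2│♙ ♗ ♙ · ♙ ♔ · ·│2
1│♖ · · ♕ · ♗ ♘ ♖│1
  ─────────────────
  a b c d e f g h


4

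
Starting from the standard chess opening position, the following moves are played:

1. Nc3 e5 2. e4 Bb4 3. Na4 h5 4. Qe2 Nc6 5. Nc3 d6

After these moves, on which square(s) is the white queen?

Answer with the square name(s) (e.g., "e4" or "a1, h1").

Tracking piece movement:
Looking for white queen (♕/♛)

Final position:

  a b c d e f g h
  ─────────────────
8│♜ · ♝ ♛ ♚ · ♞ ♜│8
7│♟ ♟ ♟ · · ♟ ♟ ·│7
6│· · ♞ ♟ · · · ·│6
5│· · · · ♟ · · ♟│5
4│· ♝ · · ♙ · · ·│4
3│· · ♘ · · · · ·│3
2│♙ ♙ ♙ ♙ ♕ ♙ ♙ ♙│2
1│♖ · ♗ · ♔ ♗ ♘ ♖│1
  ─────────────────
  a b c d e f g h


e2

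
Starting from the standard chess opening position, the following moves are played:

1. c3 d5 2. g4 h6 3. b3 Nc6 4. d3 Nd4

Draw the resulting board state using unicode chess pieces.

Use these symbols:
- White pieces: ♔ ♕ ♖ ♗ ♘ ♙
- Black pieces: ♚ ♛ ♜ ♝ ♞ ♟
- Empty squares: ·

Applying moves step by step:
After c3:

♜ ♞ ♝ ♛ ♚ ♝ ♞ ♜
♟ ♟ ♟ ♟ ♟ ♟ ♟ ♟
· · · · · · · ·
· · · · · · · ·
· · · · · · · ·
· · ♙ · · · · ·
♙ ♙ · ♙ ♙ ♙ ♙ ♙
♖ ♘ ♗ ♕ ♔ ♗ ♘ ♖


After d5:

♜ ♞ ♝ ♛ ♚ ♝ ♞ ♜
♟ ♟ ♟ · ♟ ♟ ♟ ♟
· · · · · · · ·
· · · ♟ · · · ·
· · · · · · · ·
· · ♙ · · · · ·
♙ ♙ · ♙ ♙ ♙ ♙ ♙
♖ ♘ ♗ ♕ ♔ ♗ ♘ ♖


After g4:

♜ ♞ ♝ ♛ ♚ ♝ ♞ ♜
♟ ♟ ♟ · ♟ ♟ ♟ ♟
· · · · · · · ·
· · · ♟ · · · ·
· · · · · · ♙ ·
· · ♙ · · · · ·
♙ ♙ · ♙ ♙ ♙ · ♙
♖ ♘ ♗ ♕ ♔ ♗ ♘ ♖


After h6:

♜ ♞ ♝ ♛ ♚ ♝ ♞ ♜
♟ ♟ ♟ · ♟ ♟ ♟ ·
· · · · · · · ♟
· · · ♟ · · · ·
· · · · · · ♙ ·
· · ♙ · · · · ·
♙ ♙ · ♙ ♙ ♙ · ♙
♖ ♘ ♗ ♕ ♔ ♗ ♘ ♖


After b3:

♜ ♞ ♝ ♛ ♚ ♝ ♞ ♜
♟ ♟ ♟ · ♟ ♟ ♟ ·
· · · · · · · ♟
· · · ♟ · · · ·
· · · · · · ♙ ·
· ♙ ♙ · · · · ·
♙ · · ♙ ♙ ♙ · ♙
♖ ♘ ♗ ♕ ♔ ♗ ♘ ♖


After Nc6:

♜ · ♝ ♛ ♚ ♝ ♞ ♜
♟ ♟ ♟ · ♟ ♟ ♟ ·
· · ♞ · · · · ♟
· · · ♟ · · · ·
· · · · · · ♙ ·
· ♙ ♙ · · · · ·
♙ · · ♙ ♙ ♙ · ♙
♖ ♘ ♗ ♕ ♔ ♗ ♘ ♖


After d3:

♜ · ♝ ♛ ♚ ♝ ♞ ♜
♟ ♟ ♟ · ♟ ♟ ♟ ·
· · ♞ · · · · ♟
· · · ♟ · · · ·
· · · · · · ♙ ·
· ♙ ♙ ♙ · · · ·
♙ · · · ♙ ♙ · ♙
♖ ♘ ♗ ♕ ♔ ♗ ♘ ♖


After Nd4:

♜ · ♝ ♛ ♚ ♝ ♞ ♜
♟ ♟ ♟ · ♟ ♟ ♟ ·
· · · · · · · ♟
· · · ♟ · · · ·
· · · ♞ · · ♙ ·
· ♙ ♙ ♙ · · · ·
♙ · · · ♙ ♙ · ♙
♖ ♘ ♗ ♕ ♔ ♗ ♘ ♖



  a b c d e f g h
  ─────────────────
8│♜ · ♝ ♛ ♚ ♝ ♞ ♜│8
7│♟ ♟ ♟ · ♟ ♟ ♟ ·│7
6│· · · · · · · ♟│6
5│· · · ♟ · · · ·│5
4│· · · ♞ · · ♙ ·│4
3│· ♙ ♙ ♙ · · · ·│3
2│♙ · · · ♙ ♙ · ♙│2
1│♖ ♘ ♗ ♕ ♔ ♗ ♘ ♖│1
  ─────────────────
  a b c d e f g h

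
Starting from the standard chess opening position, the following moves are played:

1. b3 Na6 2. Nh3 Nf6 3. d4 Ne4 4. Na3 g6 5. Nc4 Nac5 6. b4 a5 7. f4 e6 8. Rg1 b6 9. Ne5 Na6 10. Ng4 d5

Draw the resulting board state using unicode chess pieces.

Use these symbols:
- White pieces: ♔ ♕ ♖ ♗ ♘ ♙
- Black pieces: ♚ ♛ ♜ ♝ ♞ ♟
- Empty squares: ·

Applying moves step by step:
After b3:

♜ ♞ ♝ ♛ ♚ ♝ ♞ ♜
♟ ♟ ♟ ♟ ♟ ♟ ♟ ♟
· · · · · · · ·
· · · · · · · ·
· · · · · · · ·
· ♙ · · · · · ·
♙ · ♙ ♙ ♙ ♙ ♙ ♙
♖ ♘ ♗ ♕ ♔ ♗ ♘ ♖


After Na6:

♜ · ♝ ♛ ♚ ♝ ♞ ♜
♟ ♟ ♟ ♟ ♟ ♟ ♟ ♟
♞ · · · · · · ·
· · · · · · · ·
· · · · · · · ·
· ♙ · · · · · ·
♙ · ♙ ♙ ♙ ♙ ♙ ♙
♖ ♘ ♗ ♕ ♔ ♗ ♘ ♖


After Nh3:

♜ · ♝ ♛ ♚ ♝ ♞ ♜
♟ ♟ ♟ ♟ ♟ ♟ ♟ ♟
♞ · · · · · · ·
· · · · · · · ·
· · · · · · · ·
· ♙ · · · · · ♘
♙ · ♙ ♙ ♙ ♙ ♙ ♙
♖ ♘ ♗ ♕ ♔ ♗ · ♖


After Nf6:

♜ · ♝ ♛ ♚ ♝ · ♜
♟ ♟ ♟ ♟ ♟ ♟ ♟ ♟
♞ · · · · ♞ · ·
· · · · · · · ·
· · · · · · · ·
· ♙ · · · · · ♘
♙ · ♙ ♙ ♙ ♙ ♙ ♙
♖ ♘ ♗ ♕ ♔ ♗ · ♖


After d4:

♜ · ♝ ♛ ♚ ♝ · ♜
♟ ♟ ♟ ♟ ♟ ♟ ♟ ♟
♞ · · · · ♞ · ·
· · · · · · · ·
· · · ♙ · · · ·
· ♙ · · · · · ♘
♙ · ♙ · ♙ ♙ ♙ ♙
♖ ♘ ♗ ♕ ♔ ♗ · ♖


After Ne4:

♜ · ♝ ♛ ♚ ♝ · ♜
♟ ♟ ♟ ♟ ♟ ♟ ♟ ♟
♞ · · · · · · ·
· · · · · · · ·
· · · ♙ ♞ · · ·
· ♙ · · · · · ♘
♙ · ♙ · ♙ ♙ ♙ ♙
♖ ♘ ♗ ♕ ♔ ♗ · ♖


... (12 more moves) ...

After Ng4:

♜ · ♝ ♛ ♚ ♝ · ♜
· · ♟ ♟ · ♟ · ♟
♞ ♟ · · ♟ · ♟ ·
♟ · · · · · · ·
· ♙ · ♙ ♞ ♙ ♘ ·
· · · · · · · ♘
♙ · ♙ · ♙ · ♙ ♙
♖ · ♗ ♕ ♔ ♗ ♖ ·


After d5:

♜ · ♝ ♛ ♚ ♝ · ♜
· · ♟ · · ♟ · ♟
♞ ♟ · · ♟ · ♟ ·
♟ · · ♟ · · · ·
· ♙ · ♙ ♞ ♙ ♘ ·
· · · · · · · ♘
♙ · ♙ · ♙ · ♙ ♙
♖ · ♗ ♕ ♔ ♗ ♖ ·



  a b c d e f g h
  ─────────────────
8│♜ · ♝ ♛ ♚ ♝ · ♜│8
7│· · ♟ · · ♟ · ♟│7
6│♞ ♟ · · ♟ · ♟ ·│6
5│♟ · · ♟ · · · ·│5
4│· ♙ · ♙ ♞ ♙ ♘ ·│4
3│· · · · · · · ♘│3
2│♙ · ♙ · ♙ · ♙ ♙│2
1│♖ · ♗ ♕ ♔ ♗ ♖ ·│1
  ─────────────────
  a b c d e f g h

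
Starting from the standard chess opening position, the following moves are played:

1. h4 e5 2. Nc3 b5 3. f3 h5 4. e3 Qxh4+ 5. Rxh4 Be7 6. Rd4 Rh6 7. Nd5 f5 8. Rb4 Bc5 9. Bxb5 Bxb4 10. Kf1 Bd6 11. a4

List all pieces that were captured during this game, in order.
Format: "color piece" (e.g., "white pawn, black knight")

Tracking captures:
  Qxh4+: captured white pawn
  Rxh4: captured black queen
  Bxb5: captured black pawn
  Bxb4: captured white rook

white pawn, black queen, black pawn, white rook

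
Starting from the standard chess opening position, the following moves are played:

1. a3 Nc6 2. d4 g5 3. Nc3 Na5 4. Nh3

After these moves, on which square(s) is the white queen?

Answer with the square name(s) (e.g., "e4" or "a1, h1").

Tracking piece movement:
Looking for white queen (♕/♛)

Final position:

  a b c d e f g h
  ─────────────────
8│♜ · ♝ ♛ ♚ ♝ ♞ ♜│8
7│♟ ♟ ♟ ♟ ♟ ♟ · ♟│7
6│· · · · · · · ·│6
5│♞ · · · · · ♟ ·│5
4│· · · ♙ · · · ·│4
3│♙ · ♘ · · · · ♘│3
2│· ♙ ♙ · ♙ ♙ ♙ ♙│2
1│♖ · ♗ ♕ ♔ ♗ · ♖│1
  ─────────────────
  a b c d e f g h


d1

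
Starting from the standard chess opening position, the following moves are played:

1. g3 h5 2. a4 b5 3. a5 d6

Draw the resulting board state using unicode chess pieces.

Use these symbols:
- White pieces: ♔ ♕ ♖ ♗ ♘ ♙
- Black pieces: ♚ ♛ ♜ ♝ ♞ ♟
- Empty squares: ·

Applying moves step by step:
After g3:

♜ ♞ ♝ ♛ ♚ ♝ ♞ ♜
♟ ♟ ♟ ♟ ♟ ♟ ♟ ♟
· · · · · · · ·
· · · · · · · ·
· · · · · · · ·
· · · · · · ♙ ·
♙ ♙ ♙ ♙ ♙ ♙ · ♙
♖ ♘ ♗ ♕ ♔ ♗ ♘ ♖


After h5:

♜ ♞ ♝ ♛ ♚ ♝ ♞ ♜
♟ ♟ ♟ ♟ ♟ ♟ ♟ ·
· · · · · · · ·
· · · · · · · ♟
· · · · · · · ·
· · · · · · ♙ ·
♙ ♙ ♙ ♙ ♙ ♙ · ♙
♖ ♘ ♗ ♕ ♔ ♗ ♘ ♖


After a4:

♜ ♞ ♝ ♛ ♚ ♝ ♞ ♜
♟ ♟ ♟ ♟ ♟ ♟ ♟ ·
· · · · · · · ·
· · · · · · · ♟
♙ · · · · · · ·
· · · · · · ♙ ·
· ♙ ♙ ♙ ♙ ♙ · ♙
♖ ♘ ♗ ♕ ♔ ♗ ♘ ♖


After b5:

♜ ♞ ♝ ♛ ♚ ♝ ♞ ♜
♟ · ♟ ♟ ♟ ♟ ♟ ·
· · · · · · · ·
· ♟ · · · · · ♟
♙ · · · · · · ·
· · · · · · ♙ ·
· ♙ ♙ ♙ ♙ ♙ · ♙
♖ ♘ ♗ ♕ ♔ ♗ ♘ ♖


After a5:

♜ ♞ ♝ ♛ ♚ ♝ ♞ ♜
♟ · ♟ ♟ ♟ ♟ ♟ ·
· · · · · · · ·
♙ ♟ · · · · · ♟
· · · · · · · ·
· · · · · · ♙ ·
· ♙ ♙ ♙ ♙ ♙ · ♙
♖ ♘ ♗ ♕ ♔ ♗ ♘ ♖


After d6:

♜ ♞ ♝ ♛ ♚ ♝ ♞ ♜
♟ · ♟ · ♟ ♟ ♟ ·
· · · ♟ · · · ·
♙ ♟ · · · · · ♟
· · · · · · · ·
· · · · · · ♙ ·
· ♙ ♙ ♙ ♙ ♙ · ♙
♖ ♘ ♗ ♕ ♔ ♗ ♘ ♖



  a b c d e f g h
  ─────────────────
8│♜ ♞ ♝ ♛ ♚ ♝ ♞ ♜│8
7│♟ · ♟ · ♟ ♟ ♟ ·│7
6│· · · ♟ · · · ·│6
5│♙ ♟ · · · · · ♟│5
4│· · · · · · · ·│4
3│· · · · · · ♙ ·│3
2│· ♙ ♙ ♙ ♙ ♙ · ♙│2
1│♖ ♘ ♗ ♕ ♔ ♗ ♘ ♖│1
  ─────────────────
  a b c d e f g h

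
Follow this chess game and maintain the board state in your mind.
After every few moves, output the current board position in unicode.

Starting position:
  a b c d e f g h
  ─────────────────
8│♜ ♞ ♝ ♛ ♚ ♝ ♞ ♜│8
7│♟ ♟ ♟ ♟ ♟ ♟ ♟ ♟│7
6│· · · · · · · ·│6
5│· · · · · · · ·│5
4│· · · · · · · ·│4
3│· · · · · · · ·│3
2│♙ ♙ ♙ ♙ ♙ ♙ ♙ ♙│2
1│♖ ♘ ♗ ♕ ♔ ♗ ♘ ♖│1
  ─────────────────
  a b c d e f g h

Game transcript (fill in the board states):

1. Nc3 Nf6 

  a b c d e f g h
  ─────────────────
8│♜ ♞ ♝ ♛ ♚ ♝ · ♜│8
7│♟ ♟ ♟ ♟ ♟ ♟ ♟ ♟│7
6│· · · · · ♞ · ·│6
5│· · · · · · · ·│5
4│· · · · · · · ·│4
3│· · ♘ · · · · ·│3
2│♙ ♙ ♙ ♙ ♙ ♙ ♙ ♙│2
1│♖ · ♗ ♕ ♔ ♗ ♘ ♖│1
  ─────────────────
  a b c d e f g h

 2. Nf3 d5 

  a b c d e f g h
  ─────────────────
8│♜ ♞ ♝ ♛ ♚ ♝ · ♜│8
7│♟ ♟ ♟ · ♟ ♟ ♟ ♟│7
6│· · · · · ♞ · ·│6
5│· · · ♟ · · · ·│5
4│· · · · · · · ·│4
3│· · ♘ · · ♘ · ·│3
2│♙ ♙ ♙ ♙ ♙ ♙ ♙ ♙│2
1│♖ · ♗ ♕ ♔ ♗ · ♖│1
  ─────────────────
  a b c d e f g h

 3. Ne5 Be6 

  a b c d e f g h
  ─────────────────
8│♜ ♞ · ♛ ♚ ♝ · ♜│8
7│♟ ♟ ♟ · ♟ ♟ ♟ ♟│7
6│· · · · ♝ ♞ · ·│6
5│· · · ♟ ♘ · · ·│5
4│· · · · · · · ·│4
3│· · ♘ · · · · ·│3
2│♙ ♙ ♙ ♙ ♙ ♙ ♙ ♙│2
1│♖ · ♗ ♕ ♔ ♗ · ♖│1
  ─────────────────
  a b c d e f g h

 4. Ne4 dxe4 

  a b c d e f g h
  ─────────────────
8│♜ ♞ · ♛ ♚ ♝ · ♜│8
7│♟ ♟ ♟ · ♟ ♟ ♟ ♟│7
6│· · · · ♝ ♞ · ·│6
5│· · · · ♘ · · ·│5
4│· · · · ♟ · · ·│4
3│· · · · · · · ·│3
2│♙ ♙ ♙ ♙ ♙ ♙ ♙ ♙│2
1│♖ · ♗ ♕ ♔ ♗ · ♖│1
  ─────────────────
  a b c d e f g h

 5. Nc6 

  a b c d e f g h
  ─────────────────
8│♜ ♞ · ♛ ♚ ♝ · ♜│8
7│♟ ♟ ♟ · ♟ ♟ ♟ ♟│7
6│· · ♘ · ♝ ♞ · ·│6
5│· · · · · · · ·│5
4│· · · · ♟ · · ·│4
3│· · · · · · · ·│3
2│♙ ♙ ♙ ♙ ♙ ♙ ♙ ♙│2
1│♖ · ♗ ♕ ♔ ♗ · ♖│1
  ─────────────────
  a b c d e f g h


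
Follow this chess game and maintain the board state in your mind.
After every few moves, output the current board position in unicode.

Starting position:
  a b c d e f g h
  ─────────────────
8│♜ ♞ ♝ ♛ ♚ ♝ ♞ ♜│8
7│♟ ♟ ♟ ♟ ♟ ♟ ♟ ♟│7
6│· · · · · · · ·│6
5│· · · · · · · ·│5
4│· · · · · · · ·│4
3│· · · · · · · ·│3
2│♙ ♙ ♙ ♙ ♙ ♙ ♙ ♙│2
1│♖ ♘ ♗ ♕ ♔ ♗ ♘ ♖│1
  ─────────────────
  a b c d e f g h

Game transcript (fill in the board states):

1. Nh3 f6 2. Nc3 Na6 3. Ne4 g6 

  a b c d e f g h
  ─────────────────
8│♜ · ♝ ♛ ♚ ♝ ♞ ♜│8
7│♟ ♟ ♟ ♟ ♟ · · ♟│7
6│♞ · · · · ♟ ♟ ·│6
5│· · · · · · · ·│5
4│· · · · ♘ · · ·│4
3│· · · · · · · ♘│3
2│♙ ♙ ♙ ♙ ♙ ♙ ♙ ♙│2
1│♖ · ♗ ♕ ♔ ♗ · ♖│1
  ─────────────────
  a b c d e f g h

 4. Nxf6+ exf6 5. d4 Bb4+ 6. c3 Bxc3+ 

  a b c d e f g h
  ─────────────────
8│♜ · ♝ ♛ ♚ · ♞ ♜│8
7│♟ ♟ ♟ ♟ · · · ♟│7
6│♞ · · · · ♟ ♟ ·│6
5│· · · · · · · ·│5
4│· · · ♙ · · · ·│4
3│· · ♝ · · · · ♘│3
2│♙ ♙ · · ♙ ♙ ♙ ♙│2
1│♖ · ♗ ♕ ♔ ♗ · ♖│1
  ─────────────────
  a b c d e f g h

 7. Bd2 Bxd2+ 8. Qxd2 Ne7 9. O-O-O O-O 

  a b c d e f g h
  ─────────────────
8│♜ · ♝ ♛ · ♜ ♚ ·│8
7│♟ ♟ ♟ ♟ ♞ · · ♟│7
6│♞ · · · · ♟ ♟ ·│6
5│· · · · · · · ·│5
4│· · · ♙ · · · ·│4
3│· · · · · · · ♘│3
2│♙ ♙ · ♕ ♙ ♙ ♙ ♙│2
1│· · ♔ ♖ · ♗ · ♖│1
  ─────────────────
  a b c d e f g h

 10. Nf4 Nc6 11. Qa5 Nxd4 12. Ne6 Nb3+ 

  a b c d e f g h
  ─────────────────
8│♜ · ♝ ♛ · ♜ ♚ ·│8
7│♟ ♟ ♟ ♟ · · · ♟│7
6│♞ · · · ♘ ♟ ♟ ·│6
5│♕ · · · · · · ·│5
4│· · · · · · · ·│4
3│· ♞ · · · · · ·│3
2│♙ ♙ · · ♙ ♙ ♙ ♙│2
1│· · ♔ ♖ · ♗ · ♖│1
  ─────────────────
  a b c d e f g h

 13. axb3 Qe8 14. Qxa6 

  a b c d e f g h
  ─────────────────
8│♜ · ♝ · ♛ ♜ ♚ ·│8
7│♟ ♟ ♟ ♟ · · · ♟│7
6│♕ · · · ♘ ♟ ♟ ·│6
5│· · · · · · · ·│5
4│· · · · · · · ·│4
3│· ♙ · · · · · ·│3
2│· ♙ · · ♙ ♙ ♙ ♙│2
1│· · ♔ ♖ · ♗ · ♖│1
  ─────────────────
  a b c d e f g h


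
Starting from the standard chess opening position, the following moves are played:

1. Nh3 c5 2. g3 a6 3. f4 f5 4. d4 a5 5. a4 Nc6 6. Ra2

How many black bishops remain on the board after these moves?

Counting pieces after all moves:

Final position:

  a b c d e f g h
  ─────────────────
8│♜ · ♝ ♛ ♚ ♝ ♞ ♜│8
7│· ♟ · ♟ ♟ · ♟ ♟│7
6│· · ♞ · · · · ·│6
5│♟ · ♟ · · ♟ · ·│5
4│♙ · · ♙ · ♙ · ·│4
3│· · · · · · ♙ ♘│3
2│♖ ♙ ♙ · ♙ · · ♙│2
1│· ♘ ♗ ♕ ♔ ♗ · ♖│1
  ─────────────────
  a b c d e f g h


2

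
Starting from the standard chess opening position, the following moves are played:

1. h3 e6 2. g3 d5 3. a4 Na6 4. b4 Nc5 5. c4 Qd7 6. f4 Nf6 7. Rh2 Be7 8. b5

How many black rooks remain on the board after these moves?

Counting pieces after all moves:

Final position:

  a b c d e f g h
  ─────────────────
8│♜ · ♝ · ♚ · · ♜│8
7│♟ ♟ ♟ ♛ ♝ ♟ ♟ ♟│7
6│· · · · ♟ ♞ · ·│6
5│· ♙ ♞ ♟ · · · ·│5
4│♙ · ♙ · · ♙ · ·│4
3│· · · · · · ♙ ♙│3
2│· · · ♙ ♙ · · ♖│2
1│♖ ♘ ♗ ♕ ♔ ♗ ♘ ·│1
  ─────────────────
  a b c d e f g h


2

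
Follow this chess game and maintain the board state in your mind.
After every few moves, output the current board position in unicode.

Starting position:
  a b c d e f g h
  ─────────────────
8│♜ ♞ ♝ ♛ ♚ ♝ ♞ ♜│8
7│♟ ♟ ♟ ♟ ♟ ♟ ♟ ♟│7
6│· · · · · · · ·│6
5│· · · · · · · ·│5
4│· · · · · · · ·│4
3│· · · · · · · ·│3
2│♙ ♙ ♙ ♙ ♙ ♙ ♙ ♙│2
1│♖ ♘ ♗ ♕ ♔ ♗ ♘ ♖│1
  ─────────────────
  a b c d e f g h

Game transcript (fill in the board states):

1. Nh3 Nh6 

  a b c d e f g h
  ─────────────────
8│♜ ♞ ♝ ♛ ♚ ♝ · ♜│8
7│♟ ♟ ♟ ♟ ♟ ♟ ♟ ♟│7
6│· · · · · · · ♞│6
5│· · · · · · · ·│5
4│· · · · · · · ·│4
3│· · · · · · · ♘│3
2│♙ ♙ ♙ ♙ ♙ ♙ ♙ ♙│2
1│♖ ♘ ♗ ♕ ♔ ♗ · ♖│1
  ─────────────────
  a b c d e f g h

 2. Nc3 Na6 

  a b c d e f g h
  ─────────────────
8│♜ · ♝ ♛ ♚ ♝ · ♜│8
7│♟ ♟ ♟ ♟ ♟ ♟ ♟ ♟│7
6│♞ · · · · · · ♞│6
5│· · · · · · · ·│5
4│· · · · · · · ·│4
3│· · ♘ · · · · ♘│3
2│♙ ♙ ♙ ♙ ♙ ♙ ♙ ♙│2
1│♖ · ♗ ♕ ♔ ♗ · ♖│1
  ─────────────────
  a b c d e f g h

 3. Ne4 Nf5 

  a b c d e f g h
  ─────────────────
8│♜ · ♝ ♛ ♚ ♝ · ♜│8
7│♟ ♟ ♟ ♟ ♟ ♟ ♟ ♟│7
6│♞ · · · · · · ·│6
5│· · · · · ♞ · ·│5
4│· · · · ♘ · · ·│4
3│· · · · · · · ♘│3
2│♙ ♙ ♙ ♙ ♙ ♙ ♙ ♙│2
1│♖ · ♗ ♕ ♔ ♗ · ♖│1
  ─────────────────
  a b c d e f g h

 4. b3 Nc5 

  a b c d e f g h
  ─────────────────
8│♜ · ♝ ♛ ♚ ♝ · ♜│8
7│♟ ♟ ♟ ♟ ♟ ♟ ♟ ♟│7
6│· · · · · · · ·│6
5│· · ♞ · · ♞ · ·│5
4│· · · · ♘ · · ·│4
3│· ♙ · · · · · ♘│3
2│♙ · ♙ ♙ ♙ ♙ ♙ ♙│2
1│♖ · ♗ ♕ ♔ ♗ · ♖│1
  ─────────────────
  a b c d e f g h



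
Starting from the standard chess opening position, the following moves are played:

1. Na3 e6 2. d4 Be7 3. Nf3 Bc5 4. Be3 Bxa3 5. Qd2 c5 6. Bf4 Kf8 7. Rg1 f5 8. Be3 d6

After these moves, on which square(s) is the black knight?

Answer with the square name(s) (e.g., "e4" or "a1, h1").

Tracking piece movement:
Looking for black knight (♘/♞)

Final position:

  a b c d e f g h
  ─────────────────
8│♜ ♞ ♝ ♛ · ♚ ♞ ♜│8
7│♟ ♟ · · · · ♟ ♟│7
6│· · · ♟ ♟ · · ·│6
5│· · ♟ · · ♟ · ·│5
4│· · · ♙ · · · ·│4
3│♝ · · · ♗ ♘ · ·│3
2│♙ ♙ ♙ ♕ ♙ ♙ ♙ ♙│2
1│♖ · · · ♔ ♗ ♖ ·│1
  ─────────────────
  a b c d e f g h


b8, g8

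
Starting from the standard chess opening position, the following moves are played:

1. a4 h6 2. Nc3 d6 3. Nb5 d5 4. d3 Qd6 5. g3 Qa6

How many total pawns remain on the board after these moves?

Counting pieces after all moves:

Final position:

  a b c d e f g h
  ─────────────────
8│♜ ♞ ♝ · ♚ ♝ ♞ ♜│8
7│♟ ♟ ♟ · ♟ ♟ ♟ ·│7
6│♛ · · · · · · ♟│6
5│· ♘ · ♟ · · · ·│5
4│♙ · · · · · · ·│4
3│· · · ♙ · · ♙ ·│3
2│· ♙ ♙ · ♙ ♙ · ♙│2
1│♖ · ♗ ♕ ♔ ♗ ♘ ♖│1
  ─────────────────
  a b c d e f g h


16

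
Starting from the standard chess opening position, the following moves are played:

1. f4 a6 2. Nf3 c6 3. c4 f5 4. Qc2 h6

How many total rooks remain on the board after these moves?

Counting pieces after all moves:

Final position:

  a b c d e f g h
  ─────────────────
8│♜ ♞ ♝ ♛ ♚ ♝ ♞ ♜│8
7│· ♟ · ♟ ♟ · ♟ ·│7
6│♟ · ♟ · · · · ♟│6
5│· · · · · ♟ · ·│5
4│· · ♙ · · ♙ · ·│4
3│· · · · · ♘ · ·│3
2│♙ ♙ ♕ ♙ ♙ · ♙ ♙│2
1│♖ ♘ ♗ · ♔ ♗ · ♖│1
  ─────────────────
  a b c d e f g h


4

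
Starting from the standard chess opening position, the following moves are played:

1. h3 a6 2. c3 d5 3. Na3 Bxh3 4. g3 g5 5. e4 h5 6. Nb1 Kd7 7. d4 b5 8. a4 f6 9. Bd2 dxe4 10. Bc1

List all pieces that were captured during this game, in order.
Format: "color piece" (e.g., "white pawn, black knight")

Tracking captures:
  Bxh3: captured white pawn
  dxe4: captured white pawn

white pawn, white pawn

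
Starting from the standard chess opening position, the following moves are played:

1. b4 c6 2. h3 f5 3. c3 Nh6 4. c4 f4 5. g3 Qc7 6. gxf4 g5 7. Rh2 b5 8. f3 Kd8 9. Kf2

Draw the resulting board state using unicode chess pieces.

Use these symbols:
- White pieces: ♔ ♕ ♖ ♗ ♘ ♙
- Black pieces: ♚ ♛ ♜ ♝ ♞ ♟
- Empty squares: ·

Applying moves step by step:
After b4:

♜ ♞ ♝ ♛ ♚ ♝ ♞ ♜
♟ ♟ ♟ ♟ ♟ ♟ ♟ ♟
· · · · · · · ·
· · · · · · · ·
· ♙ · · · · · ·
· · · · · · · ·
♙ · ♙ ♙ ♙ ♙ ♙ ♙
♖ ♘ ♗ ♕ ♔ ♗ ♘ ♖


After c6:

♜ ♞ ♝ ♛ ♚ ♝ ♞ ♜
♟ ♟ · ♟ ♟ ♟ ♟ ♟
· · ♟ · · · · ·
· · · · · · · ·
· ♙ · · · · · ·
· · · · · · · ·
♙ · ♙ ♙ ♙ ♙ ♙ ♙
♖ ♘ ♗ ♕ ♔ ♗ ♘ ♖


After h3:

♜ ♞ ♝ ♛ ♚ ♝ ♞ ♜
♟ ♟ · ♟ ♟ ♟ ♟ ♟
· · ♟ · · · · ·
· · · · · · · ·
· ♙ · · · · · ·
· · · · · · · ♙
♙ · ♙ ♙ ♙ ♙ ♙ ·
♖ ♘ ♗ ♕ ♔ ♗ ♘ ♖


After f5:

♜ ♞ ♝ ♛ ♚ ♝ ♞ ♜
♟ ♟ · ♟ ♟ · ♟ ♟
· · ♟ · · · · ·
· · · · · ♟ · ·
· ♙ · · · · · ·
· · · · · · · ♙
♙ · ♙ ♙ ♙ ♙ ♙ ·
♖ ♘ ♗ ♕ ♔ ♗ ♘ ♖


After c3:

♜ ♞ ♝ ♛ ♚ ♝ ♞ ♜
♟ ♟ · ♟ ♟ · ♟ ♟
· · ♟ · · · · ·
· · · · · ♟ · ·
· ♙ · · · · · ·
· · ♙ · · · · ♙
♙ · · ♙ ♙ ♙ ♙ ·
♖ ♘ ♗ ♕ ♔ ♗ ♘ ♖


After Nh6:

♜ ♞ ♝ ♛ ♚ ♝ · ♜
♟ ♟ · ♟ ♟ · ♟ ♟
· · ♟ · · · · ♞
· · · · · ♟ · ·
· ♙ · · · · · ·
· · ♙ · · · · ♙
♙ · · ♙ ♙ ♙ ♙ ·
♖ ♘ ♗ ♕ ♔ ♗ ♘ ♖


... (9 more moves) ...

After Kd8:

♜ ♞ ♝ ♚ · ♝ · ♜
♟ · ♛ ♟ ♟ · · ♟
· · ♟ · · · · ♞
· ♟ · · · · ♟ ·
· ♙ ♙ · · ♙ · ·
· · · · · ♙ · ♙
♙ · · ♙ ♙ · · ♖
♖ ♘ ♗ ♕ ♔ ♗ ♘ ·


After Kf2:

♜ ♞ ♝ ♚ · ♝ · ♜
♟ · ♛ ♟ ♟ · · ♟
· · ♟ · · · · ♞
· ♟ · · · · ♟ ·
· ♙ ♙ · · ♙ · ·
· · · · · ♙ · ♙
♙ · · ♙ ♙ ♔ · ♖
♖ ♘ ♗ ♕ · ♗ ♘ ·



  a b c d e f g h
  ─────────────────
8│♜ ♞ ♝ ♚ · ♝ · ♜│8
7│♟ · ♛ ♟ ♟ · · ♟│7
6│· · ♟ · · · · ♞│6
5│· ♟ · · · · ♟ ·│5
4│· ♙ ♙ · · ♙ · ·│4
3│· · · · · ♙ · ♙│3
2│♙ · · ♙ ♙ ♔ · ♖│2
1│♖ ♘ ♗ ♕ · ♗ ♘ ·│1
  ─────────────────
  a b c d e f g h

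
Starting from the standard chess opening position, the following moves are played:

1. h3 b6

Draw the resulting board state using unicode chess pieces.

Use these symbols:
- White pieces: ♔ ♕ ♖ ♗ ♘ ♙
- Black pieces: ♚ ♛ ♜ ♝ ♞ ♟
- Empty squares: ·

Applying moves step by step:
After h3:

♜ ♞ ♝ ♛ ♚ ♝ ♞ ♜
♟ ♟ ♟ ♟ ♟ ♟ ♟ ♟
· · · · · · · ·
· · · · · · · ·
· · · · · · · ·
· · · · · · · ♙
♙ ♙ ♙ ♙ ♙ ♙ ♙ ·
♖ ♘ ♗ ♕ ♔ ♗ ♘ ♖


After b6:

♜ ♞ ♝ ♛ ♚ ♝ ♞ ♜
♟ · ♟ ♟ ♟ ♟ ♟ ♟
· ♟ · · · · · ·
· · · · · · · ·
· · · · · · · ·
· · · · · · · ♙
♙ ♙ ♙ ♙ ♙ ♙ ♙ ·
♖ ♘ ♗ ♕ ♔ ♗ ♘ ♖



  a b c d e f g h
  ─────────────────
8│♜ ♞ ♝ ♛ ♚ ♝ ♞ ♜│8
7│♟ · ♟ ♟ ♟ ♟ ♟ ♟│7
6│· ♟ · · · · · ·│6
5│· · · · · · · ·│5
4│· · · · · · · ·│4
3│· · · · · · · ♙│3
2│♙ ♙ ♙ ♙ ♙ ♙ ♙ ·│2
1│♖ ♘ ♗ ♕ ♔ ♗ ♘ ♖│1
  ─────────────────
  a b c d e f g h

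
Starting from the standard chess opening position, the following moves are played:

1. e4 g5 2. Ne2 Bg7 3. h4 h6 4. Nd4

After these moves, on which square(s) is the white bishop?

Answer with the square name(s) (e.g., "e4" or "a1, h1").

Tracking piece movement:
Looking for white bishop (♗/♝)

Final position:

  a b c d e f g h
  ─────────────────
8│♜ ♞ ♝ ♛ ♚ · ♞ ♜│8
7│♟ ♟ ♟ ♟ ♟ ♟ ♝ ·│7
6│· · · · · · · ♟│6
5│· · · · · · ♟ ·│5
4│· · · ♘ ♙ · · ♙│4
3│· · · · · · · ·│3
2│♙ ♙ ♙ ♙ · ♙ ♙ ·│2
1│♖ ♘ ♗ ♕ ♔ ♗ · ♖│1
  ─────────────────
  a b c d e f g h


c1, f1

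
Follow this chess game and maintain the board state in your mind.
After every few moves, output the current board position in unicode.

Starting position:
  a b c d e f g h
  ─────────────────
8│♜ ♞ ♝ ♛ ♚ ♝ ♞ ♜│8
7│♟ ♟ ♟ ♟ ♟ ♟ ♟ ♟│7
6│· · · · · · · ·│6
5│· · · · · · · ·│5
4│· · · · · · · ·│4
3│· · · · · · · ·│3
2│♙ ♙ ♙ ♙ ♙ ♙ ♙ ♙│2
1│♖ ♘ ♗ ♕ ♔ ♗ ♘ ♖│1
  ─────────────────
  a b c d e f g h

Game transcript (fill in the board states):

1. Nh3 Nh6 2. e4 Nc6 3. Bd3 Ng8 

  a b c d e f g h
  ─────────────────
8│♜ · ♝ ♛ ♚ ♝ ♞ ♜│8
7│♟ ♟ ♟ ♟ ♟ ♟ ♟ ♟│7
6│· · ♞ · · · · ·│6
5│· · · · · · · ·│5
4│· · · · ♙ · · ·│4
3│· · · ♗ · · · ♘│3
2│♙ ♙ ♙ ♙ · ♙ ♙ ♙│2
1│♖ ♘ ♗ ♕ ♔ · · ♖│1
  ─────────────────
  a b c d e f g h

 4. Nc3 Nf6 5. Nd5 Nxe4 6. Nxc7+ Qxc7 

  a b c d e f g h
  ─────────────────
8│♜ · ♝ · ♚ ♝ · ♜│8
7│♟ ♟ ♛ ♟ ♟ ♟ ♟ ♟│7
6│· · ♞ · · · · ·│6
5│· · · · · · · ·│5
4│· · · · ♞ · · ·│4
3│· · · ♗ · · · ♘│3
2│♙ ♙ ♙ ♙ · ♙ ♙ ♙│2
1│♖ · ♗ ♕ ♔ · · ♖│1
  ─────────────────
  a b c d e f g h

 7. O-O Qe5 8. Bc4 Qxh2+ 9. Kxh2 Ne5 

  a b c d e f g h
  ─────────────────
8│♜ · ♝ · ♚ ♝ · ♜│8
7│♟ ♟ · ♟ ♟ ♟ ♟ ♟│7
6│· · · · · · · ·│6
5│· · · · ♞ · · ·│5
4│· · ♗ · ♞ · · ·│4
3│· · · · · · · ♘│3
2│♙ ♙ ♙ ♙ · ♙ ♙ ♔│2
1│♖ · ♗ ♕ · ♖ · ·│1
  ─────────────────
  a b c d e f g h

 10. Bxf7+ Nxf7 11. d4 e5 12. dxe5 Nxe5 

  a b c d e f g h
  ─────────────────
8│♜ · ♝ · ♚ ♝ · ♜│8
7│♟ ♟ · ♟ · · ♟ ♟│7
6│· · · · · · · ·│6
5│· · · · ♞ · · ·│5
4│· · · · ♞ · · ·│4
3│· · · · · · · ♘│3
2│♙ ♙ ♙ · · ♙ ♙ ♔│2
1│♖ · ♗ ♕ · ♖ · ·│1
  ─────────────────
  a b c d e f g h

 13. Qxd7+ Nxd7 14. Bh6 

  a b c d e f g h
  ─────────────────
8│♜ · ♝ · ♚ ♝ · ♜│8
7│♟ ♟ · ♞ · · ♟ ♟│7
6│· · · · · · · ♗│6
5│· · · · · · · ·│5
4│· · · · ♞ · · ·│4
3│· · · · · · · ♘│3
2│♙ ♙ ♙ · · ♙ ♙ ♔│2
1│♖ · · · · ♖ · ·│1
  ─────────────────
  a b c d e f g h


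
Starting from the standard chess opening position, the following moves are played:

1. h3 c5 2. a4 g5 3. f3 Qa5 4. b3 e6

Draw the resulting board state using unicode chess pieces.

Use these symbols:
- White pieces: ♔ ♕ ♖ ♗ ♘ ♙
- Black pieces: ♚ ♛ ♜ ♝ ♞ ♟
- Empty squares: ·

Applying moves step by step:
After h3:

♜ ♞ ♝ ♛ ♚ ♝ ♞ ♜
♟ ♟ ♟ ♟ ♟ ♟ ♟ ♟
· · · · · · · ·
· · · · · · · ·
· · · · · · · ·
· · · · · · · ♙
♙ ♙ ♙ ♙ ♙ ♙ ♙ ·
♖ ♘ ♗ ♕ ♔ ♗ ♘ ♖


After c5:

♜ ♞ ♝ ♛ ♚ ♝ ♞ ♜
♟ ♟ · ♟ ♟ ♟ ♟ ♟
· · · · · · · ·
· · ♟ · · · · ·
· · · · · · · ·
· · · · · · · ♙
♙ ♙ ♙ ♙ ♙ ♙ ♙ ·
♖ ♘ ♗ ♕ ♔ ♗ ♘ ♖


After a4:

♜ ♞ ♝ ♛ ♚ ♝ ♞ ♜
♟ ♟ · ♟ ♟ ♟ ♟ ♟
· · · · · · · ·
· · ♟ · · · · ·
♙ · · · · · · ·
· · · · · · · ♙
· ♙ ♙ ♙ ♙ ♙ ♙ ·
♖ ♘ ♗ ♕ ♔ ♗ ♘ ♖


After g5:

♜ ♞ ♝ ♛ ♚ ♝ ♞ ♜
♟ ♟ · ♟ ♟ ♟ · ♟
· · · · · · · ·
· · ♟ · · · ♟ ·
♙ · · · · · · ·
· · · · · · · ♙
· ♙ ♙ ♙ ♙ ♙ ♙ ·
♖ ♘ ♗ ♕ ♔ ♗ ♘ ♖


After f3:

♜ ♞ ♝ ♛ ♚ ♝ ♞ ♜
♟ ♟ · ♟ ♟ ♟ · ♟
· · · · · · · ·
· · ♟ · · · ♟ ·
♙ · · · · · · ·
· · · · · ♙ · ♙
· ♙ ♙ ♙ ♙ · ♙ ·
♖ ♘ ♗ ♕ ♔ ♗ ♘ ♖


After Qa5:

♜ ♞ ♝ · ♚ ♝ ♞ ♜
♟ ♟ · ♟ ♟ ♟ · ♟
· · · · · · · ·
♛ · ♟ · · · ♟ ·
♙ · · · · · · ·
· · · · · ♙ · ♙
· ♙ ♙ ♙ ♙ · ♙ ·
♖ ♘ ♗ ♕ ♔ ♗ ♘ ♖


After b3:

♜ ♞ ♝ · ♚ ♝ ♞ ♜
♟ ♟ · ♟ ♟ ♟ · ♟
· · · · · · · ·
♛ · ♟ · · · ♟ ·
♙ · · · · · · ·
· ♙ · · · ♙ · ♙
· · ♙ ♙ ♙ · ♙ ·
♖ ♘ ♗ ♕ ♔ ♗ ♘ ♖


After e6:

♜ ♞ ♝ · ♚ ♝ ♞ ♜
♟ ♟ · ♟ · ♟ · ♟
· · · · ♟ · · ·
♛ · ♟ · · · ♟ ·
♙ · · · · · · ·
· ♙ · · · ♙ · ♙
· · ♙ ♙ ♙ · ♙ ·
♖ ♘ ♗ ♕ ♔ ♗ ♘ ♖



  a b c d e f g h
  ─────────────────
8│♜ ♞ ♝ · ♚ ♝ ♞ ♜│8
7│♟ ♟ · ♟ · ♟ · ♟│7
6│· · · · ♟ · · ·│6
5│♛ · ♟ · · · ♟ ·│5
4│♙ · · · · · · ·│4
3│· ♙ · · · ♙ · ♙│3
2│· · ♙ ♙ ♙ · ♙ ·│2
1│♖ ♘ ♗ ♕ ♔ ♗ ♘ ♖│1
  ─────────────────
  a b c d e f g h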